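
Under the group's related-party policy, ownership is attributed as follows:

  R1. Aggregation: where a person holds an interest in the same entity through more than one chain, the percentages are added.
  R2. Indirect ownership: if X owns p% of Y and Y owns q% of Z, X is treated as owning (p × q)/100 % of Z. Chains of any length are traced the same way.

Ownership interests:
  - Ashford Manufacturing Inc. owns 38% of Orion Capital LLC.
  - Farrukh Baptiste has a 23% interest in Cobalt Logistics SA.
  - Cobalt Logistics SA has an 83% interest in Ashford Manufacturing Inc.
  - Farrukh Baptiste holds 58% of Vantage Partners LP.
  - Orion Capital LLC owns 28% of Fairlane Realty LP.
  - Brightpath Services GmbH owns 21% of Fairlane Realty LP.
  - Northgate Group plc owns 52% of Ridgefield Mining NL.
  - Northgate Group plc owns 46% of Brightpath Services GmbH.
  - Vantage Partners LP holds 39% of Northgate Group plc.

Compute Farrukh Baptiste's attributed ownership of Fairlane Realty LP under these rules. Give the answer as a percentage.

Chain via Cobalt Logistics SA → Ashford Manufacturing Inc. → Orion Capital LLC (R2): 23% × 83% × 38% × 28% = 2.031176% of Fairlane Realty LP.
Chain via Vantage Partners LP → Northgate Group plc → Brightpath Services GmbH (R2): 58% × 39% × 46% × 21% = 2.185092% of Fairlane Realty LP.
Aggregating (R1): 2.031176% + 2.185092% = 4.216268%.

4.216268%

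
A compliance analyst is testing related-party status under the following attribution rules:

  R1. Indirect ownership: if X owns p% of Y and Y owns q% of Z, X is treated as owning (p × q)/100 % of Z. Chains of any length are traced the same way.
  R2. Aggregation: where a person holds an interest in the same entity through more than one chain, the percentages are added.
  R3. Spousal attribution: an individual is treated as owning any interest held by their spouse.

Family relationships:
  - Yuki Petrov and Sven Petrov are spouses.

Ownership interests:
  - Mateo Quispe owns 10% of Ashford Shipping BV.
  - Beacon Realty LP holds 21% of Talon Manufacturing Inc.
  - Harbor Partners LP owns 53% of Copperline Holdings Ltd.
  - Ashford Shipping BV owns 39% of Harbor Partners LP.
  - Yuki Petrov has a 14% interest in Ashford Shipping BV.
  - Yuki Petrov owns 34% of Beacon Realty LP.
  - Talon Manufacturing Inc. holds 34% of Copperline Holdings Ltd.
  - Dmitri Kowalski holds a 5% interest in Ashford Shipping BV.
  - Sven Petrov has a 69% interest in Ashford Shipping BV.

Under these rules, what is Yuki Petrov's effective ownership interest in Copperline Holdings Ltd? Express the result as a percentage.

By spousal attribution (R3), Yuki Petrov is treated as also owning Sven Petrov's interest in Ashford Shipping BV, giving 14% + 69% = 83%.
Chain via Beacon Realty LP → Talon Manufacturing Inc. (R1): 34% × 21% × 34% = 2.4276% of Copperline Holdings Ltd.
Chain via Ashford Shipping BV → Harbor Partners LP (R1): 83% × 39% × 53% = 17.1561% of Copperline Holdings Ltd.
Aggregating (R2): 2.4276% + 17.1561% = 19.5837%.

19.5837%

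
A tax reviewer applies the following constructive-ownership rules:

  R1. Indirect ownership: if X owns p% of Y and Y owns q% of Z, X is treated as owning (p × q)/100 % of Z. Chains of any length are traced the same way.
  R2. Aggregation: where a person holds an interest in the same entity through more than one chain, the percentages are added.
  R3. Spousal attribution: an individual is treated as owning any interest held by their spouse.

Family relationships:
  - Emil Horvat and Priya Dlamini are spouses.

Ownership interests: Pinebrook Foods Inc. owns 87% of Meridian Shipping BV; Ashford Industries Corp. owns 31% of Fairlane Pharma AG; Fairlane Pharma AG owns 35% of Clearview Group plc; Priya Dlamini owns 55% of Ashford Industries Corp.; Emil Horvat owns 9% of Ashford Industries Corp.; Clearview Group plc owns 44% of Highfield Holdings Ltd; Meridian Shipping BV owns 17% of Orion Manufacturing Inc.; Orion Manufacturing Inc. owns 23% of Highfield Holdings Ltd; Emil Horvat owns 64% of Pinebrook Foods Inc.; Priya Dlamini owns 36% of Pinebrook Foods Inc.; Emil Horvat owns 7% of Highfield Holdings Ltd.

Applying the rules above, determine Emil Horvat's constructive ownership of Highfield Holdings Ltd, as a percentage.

By spousal attribution (R3), Emil Horvat is treated as also owning Priya Dlamini's interest in Pinebrook Foods Inc, giving 64% + 36% = 100%.
By spousal attribution (R3), Emil Horvat is treated as also owning Priya Dlamini's interest in Ashford Industries Corp, giving 9% + 55% = 64%.
Chain via Pinebrook Foods Inc. → Meridian Shipping BV → Orion Manufacturing Inc. (R1): 100% × 87% × 17% × 23% = 3.4017% of Highfield Holdings Ltd.
Chain via Ashford Industries Corp. → Fairlane Pharma AG → Clearview Group plc (R1): 64% × 31% × 35% × 44% = 3.05536% of Highfield Holdings Ltd.
Direct interest in Highfield Holdings Ltd: 7%.
Aggregating (R2): 3.4017% + 3.05536% + 7% = 13.45706%.

13.45706%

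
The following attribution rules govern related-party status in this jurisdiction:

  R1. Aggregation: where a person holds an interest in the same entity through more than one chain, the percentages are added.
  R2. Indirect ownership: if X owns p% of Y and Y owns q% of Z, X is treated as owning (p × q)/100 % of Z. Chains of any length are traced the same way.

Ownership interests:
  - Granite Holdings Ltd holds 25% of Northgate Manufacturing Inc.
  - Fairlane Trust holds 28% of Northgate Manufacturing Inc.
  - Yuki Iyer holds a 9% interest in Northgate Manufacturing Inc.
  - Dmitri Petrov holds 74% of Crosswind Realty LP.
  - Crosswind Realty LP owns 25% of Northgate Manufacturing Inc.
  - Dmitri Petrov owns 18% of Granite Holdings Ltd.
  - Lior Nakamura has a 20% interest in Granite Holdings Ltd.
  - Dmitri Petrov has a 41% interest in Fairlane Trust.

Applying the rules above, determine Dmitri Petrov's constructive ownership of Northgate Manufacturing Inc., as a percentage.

34.48%

Chain via Granite Holdings Ltd (R2): 18% × 25% = 4.5% of Northgate Manufacturing Inc.
Chain via Crosswind Realty LP (R2): 74% × 25% = 18.5% of Northgate Manufacturing Inc.
Chain via Fairlane Trust (R2): 41% × 28% = 11.48% of Northgate Manufacturing Inc.
Aggregating (R1): 4.5% + 18.5% + 11.48% = 34.48%.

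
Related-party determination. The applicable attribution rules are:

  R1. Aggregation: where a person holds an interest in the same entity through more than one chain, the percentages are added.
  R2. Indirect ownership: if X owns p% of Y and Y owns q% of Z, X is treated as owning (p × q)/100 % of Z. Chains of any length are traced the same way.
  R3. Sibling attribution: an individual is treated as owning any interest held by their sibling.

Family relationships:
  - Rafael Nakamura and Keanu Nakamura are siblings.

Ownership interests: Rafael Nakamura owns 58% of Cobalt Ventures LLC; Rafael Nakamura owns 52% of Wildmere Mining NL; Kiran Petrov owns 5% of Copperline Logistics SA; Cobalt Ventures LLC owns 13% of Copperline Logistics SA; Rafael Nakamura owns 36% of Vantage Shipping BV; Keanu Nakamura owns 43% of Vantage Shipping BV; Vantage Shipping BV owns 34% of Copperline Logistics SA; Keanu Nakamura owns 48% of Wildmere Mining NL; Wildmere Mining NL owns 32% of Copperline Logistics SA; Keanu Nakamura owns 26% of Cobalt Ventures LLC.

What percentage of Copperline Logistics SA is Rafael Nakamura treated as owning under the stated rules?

69.78%

By sibling attribution (R3), Rafael Nakamura is treated as also owning Keanu Nakamura's interest in Wildmere Mining NL, giving 52% + 48% = 100%.
By sibling attribution (R3), Rafael Nakamura is treated as also owning Keanu Nakamura's interest in Cobalt Ventures LLC, giving 58% + 26% = 84%.
By sibling attribution (R3), Rafael Nakamura is treated as also owning Keanu Nakamura's interest in Vantage Shipping BV, giving 36% + 43% = 79%.
Chain via Wildmere Mining NL (R2): 100% × 32% = 32% of Copperline Logistics SA.
Chain via Cobalt Ventures LLC (R2): 84% × 13% = 10.92% of Copperline Logistics SA.
Chain via Vantage Shipping BV (R2): 79% × 34% = 26.86% of Copperline Logistics SA.
Aggregating (R1): 32% + 10.92% + 26.86% = 69.78%.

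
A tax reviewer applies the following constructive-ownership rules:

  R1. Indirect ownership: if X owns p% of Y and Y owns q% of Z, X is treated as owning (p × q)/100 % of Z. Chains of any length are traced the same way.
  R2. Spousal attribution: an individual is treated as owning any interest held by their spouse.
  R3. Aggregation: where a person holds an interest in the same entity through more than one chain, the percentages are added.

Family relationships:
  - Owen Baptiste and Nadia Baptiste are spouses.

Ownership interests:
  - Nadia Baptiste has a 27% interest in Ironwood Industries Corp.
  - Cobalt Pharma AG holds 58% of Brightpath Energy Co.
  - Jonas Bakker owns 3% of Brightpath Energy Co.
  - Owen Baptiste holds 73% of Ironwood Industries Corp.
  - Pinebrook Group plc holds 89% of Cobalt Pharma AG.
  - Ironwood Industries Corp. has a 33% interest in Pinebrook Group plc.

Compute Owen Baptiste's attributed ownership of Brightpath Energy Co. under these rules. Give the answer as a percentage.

By spousal attribution (R2), Owen Baptiste is treated as also owning Nadia Baptiste's interest in Ironwood Industries Corp, giving 73% + 27% = 100%.
Chain via Ironwood Industries Corp. → Pinebrook Group plc → Cobalt Pharma AG (R1): 100% × 33% × 89% × 58% = 17.0346% of Brightpath Energy Co.

17.0346%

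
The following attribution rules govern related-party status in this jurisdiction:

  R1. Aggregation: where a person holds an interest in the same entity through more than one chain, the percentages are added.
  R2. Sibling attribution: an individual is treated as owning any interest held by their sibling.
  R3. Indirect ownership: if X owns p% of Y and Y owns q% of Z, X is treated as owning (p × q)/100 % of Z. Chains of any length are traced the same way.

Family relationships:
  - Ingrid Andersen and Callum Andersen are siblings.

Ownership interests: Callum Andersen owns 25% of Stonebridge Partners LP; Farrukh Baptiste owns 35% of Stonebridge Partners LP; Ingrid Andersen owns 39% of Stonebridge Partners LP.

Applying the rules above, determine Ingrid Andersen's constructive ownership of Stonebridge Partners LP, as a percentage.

64%

By sibling attribution (R2), Ingrid Andersen is treated as also owning Callum Andersen's interest in Stonebridge Partners LP, giving 39% + 25% = 64%.
Direct interest in Stonebridge Partners LP: 64%.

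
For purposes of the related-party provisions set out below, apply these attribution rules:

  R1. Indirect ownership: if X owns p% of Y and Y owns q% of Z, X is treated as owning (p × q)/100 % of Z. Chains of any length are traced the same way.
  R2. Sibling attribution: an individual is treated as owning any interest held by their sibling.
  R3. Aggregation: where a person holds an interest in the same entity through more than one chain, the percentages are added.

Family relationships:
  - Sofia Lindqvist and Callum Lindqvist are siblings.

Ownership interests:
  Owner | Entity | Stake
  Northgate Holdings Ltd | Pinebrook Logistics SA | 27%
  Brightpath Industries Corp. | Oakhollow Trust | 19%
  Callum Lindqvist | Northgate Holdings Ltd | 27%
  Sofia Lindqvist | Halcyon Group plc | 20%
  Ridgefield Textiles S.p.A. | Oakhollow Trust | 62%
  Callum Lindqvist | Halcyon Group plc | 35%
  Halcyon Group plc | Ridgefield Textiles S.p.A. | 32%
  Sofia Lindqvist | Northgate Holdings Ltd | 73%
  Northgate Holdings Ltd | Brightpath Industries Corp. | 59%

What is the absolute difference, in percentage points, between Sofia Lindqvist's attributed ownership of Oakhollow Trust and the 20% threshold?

2.122

By sibling attribution (R2), Sofia Lindqvist is treated as also owning Callum Lindqvist's interest in Halcyon Group plc, giving 20% + 35% = 55%.
By sibling attribution (R2), Sofia Lindqvist is treated as also owning Callum Lindqvist's interest in Northgate Holdings Ltd, giving 73% + 27% = 100%.
Chain via Halcyon Group plc → Ridgefield Textiles S.p.A. (R1): 55% × 32% × 62% = 10.912% of Oakhollow Trust.
Chain via Northgate Holdings Ltd → Brightpath Industries Corp. (R1): 100% × 59% × 19% = 11.21% of Oakhollow Trust.
Aggregating (R3): 10.912% + 11.21% = 22.122%.
22.122% exceeds the 20% threshold by 2.122 percentage points.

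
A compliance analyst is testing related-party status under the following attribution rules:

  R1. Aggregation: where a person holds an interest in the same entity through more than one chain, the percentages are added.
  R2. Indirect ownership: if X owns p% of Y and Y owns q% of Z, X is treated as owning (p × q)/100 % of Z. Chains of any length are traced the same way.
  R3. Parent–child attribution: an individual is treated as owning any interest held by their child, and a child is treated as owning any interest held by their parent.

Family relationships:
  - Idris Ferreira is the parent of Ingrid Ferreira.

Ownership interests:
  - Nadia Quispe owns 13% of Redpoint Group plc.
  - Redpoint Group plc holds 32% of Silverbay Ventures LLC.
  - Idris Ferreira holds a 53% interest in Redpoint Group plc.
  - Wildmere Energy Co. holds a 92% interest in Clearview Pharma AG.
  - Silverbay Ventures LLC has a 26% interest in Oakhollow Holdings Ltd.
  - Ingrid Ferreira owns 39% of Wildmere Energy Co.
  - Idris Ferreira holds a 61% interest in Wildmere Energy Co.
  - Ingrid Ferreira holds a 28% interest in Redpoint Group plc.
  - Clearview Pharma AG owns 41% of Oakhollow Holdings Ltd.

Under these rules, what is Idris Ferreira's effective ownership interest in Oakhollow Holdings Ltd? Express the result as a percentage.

By parent–child attribution (R3), Idris Ferreira is treated as also owning Ingrid Ferreira's interest in Wildmere Energy Co, giving 61% + 39% = 100%.
By parent–child attribution (R3), Idris Ferreira is treated as also owning Ingrid Ferreira's interest in Redpoint Group plc, giving 53% + 28% = 81%.
Chain via Wildmere Energy Co. → Clearview Pharma AG (R2): 100% × 92% × 41% = 37.72% of Oakhollow Holdings Ltd.
Chain via Redpoint Group plc → Silverbay Ventures LLC (R2): 81% × 32% × 26% = 6.7392% of Oakhollow Holdings Ltd.
Aggregating (R1): 37.72% + 6.7392% = 44.4592%.

44.4592%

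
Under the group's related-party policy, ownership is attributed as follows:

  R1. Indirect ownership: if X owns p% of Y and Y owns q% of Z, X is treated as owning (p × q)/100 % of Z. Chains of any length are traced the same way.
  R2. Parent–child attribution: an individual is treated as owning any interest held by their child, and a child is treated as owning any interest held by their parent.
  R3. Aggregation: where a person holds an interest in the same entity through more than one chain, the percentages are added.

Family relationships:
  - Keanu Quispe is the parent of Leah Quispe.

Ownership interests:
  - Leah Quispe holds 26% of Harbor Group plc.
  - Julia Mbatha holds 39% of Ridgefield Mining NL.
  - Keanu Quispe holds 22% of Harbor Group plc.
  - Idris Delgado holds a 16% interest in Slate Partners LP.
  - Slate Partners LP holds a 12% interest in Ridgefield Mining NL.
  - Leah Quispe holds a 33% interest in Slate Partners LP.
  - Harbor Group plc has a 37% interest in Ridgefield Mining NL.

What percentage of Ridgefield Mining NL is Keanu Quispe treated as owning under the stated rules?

By parent–child attribution (R2), Keanu Quispe is treated as also owning Leah Quispe's interest in Harbor Group plc, giving 22% + 26% = 48%.
By parent–child attribution (R2), Keanu Quispe is treated as owning Leah Quispe's 33% interest in Slate Partners LP.
Chain via Harbor Group plc (R1): 48% × 37% = 17.76% of Ridgefield Mining NL.
Chain via Slate Partners LP (R1): 33% × 12% = 3.96% of Ridgefield Mining NL.
Aggregating (R3): 17.76% + 3.96% = 21.72%.

21.72%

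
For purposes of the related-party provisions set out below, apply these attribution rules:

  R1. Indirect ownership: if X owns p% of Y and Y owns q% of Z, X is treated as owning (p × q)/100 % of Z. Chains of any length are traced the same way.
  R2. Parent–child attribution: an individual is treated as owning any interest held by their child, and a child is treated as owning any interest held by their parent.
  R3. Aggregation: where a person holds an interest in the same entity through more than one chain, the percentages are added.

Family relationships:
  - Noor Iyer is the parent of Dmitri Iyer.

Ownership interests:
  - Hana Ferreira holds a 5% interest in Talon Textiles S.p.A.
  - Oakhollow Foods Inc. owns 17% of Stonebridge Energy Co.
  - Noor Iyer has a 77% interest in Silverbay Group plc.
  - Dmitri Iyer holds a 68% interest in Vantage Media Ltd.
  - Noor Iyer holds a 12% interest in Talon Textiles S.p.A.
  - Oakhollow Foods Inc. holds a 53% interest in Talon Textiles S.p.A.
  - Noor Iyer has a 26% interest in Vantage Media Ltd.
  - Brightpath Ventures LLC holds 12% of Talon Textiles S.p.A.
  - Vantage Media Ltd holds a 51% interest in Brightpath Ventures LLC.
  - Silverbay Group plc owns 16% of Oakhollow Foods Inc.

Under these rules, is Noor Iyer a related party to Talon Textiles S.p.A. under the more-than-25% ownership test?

By parent–child attribution (R2), Noor Iyer is treated as also owning Dmitri Iyer's interest in Vantage Media Ltd, giving 26% + 68% = 94%.
Chain via Silverbay Group plc → Oakhollow Foods Inc. (R1): 77% × 16% × 53% = 6.5296% of Talon Textiles S.p.A.
Chain via Vantage Media Ltd → Brightpath Ventures LLC (R1): 94% × 51% × 12% = 5.7528% of Talon Textiles S.p.A.
Direct interest in Talon Textiles S.p.A: 12%.
Aggregating (R3): 6.5296% + 5.7528% + 12% = 24.2824%.
24.2824% does not exceed the 25% threshold, so Noor is not a related party to Talon Textiles S.p.A.

No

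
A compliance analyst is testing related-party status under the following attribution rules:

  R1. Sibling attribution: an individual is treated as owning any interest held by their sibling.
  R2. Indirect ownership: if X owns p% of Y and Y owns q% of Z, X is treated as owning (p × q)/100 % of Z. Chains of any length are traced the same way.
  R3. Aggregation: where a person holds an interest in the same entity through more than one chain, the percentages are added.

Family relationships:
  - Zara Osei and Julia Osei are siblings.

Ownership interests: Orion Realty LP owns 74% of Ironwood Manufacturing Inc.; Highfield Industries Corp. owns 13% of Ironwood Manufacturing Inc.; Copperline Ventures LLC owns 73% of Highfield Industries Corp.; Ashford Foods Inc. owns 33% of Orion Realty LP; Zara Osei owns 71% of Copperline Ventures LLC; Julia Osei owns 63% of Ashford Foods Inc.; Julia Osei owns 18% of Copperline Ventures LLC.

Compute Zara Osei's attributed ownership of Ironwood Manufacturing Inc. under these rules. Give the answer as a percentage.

By sibling attribution (R1), Zara Osei is treated as also owning Julia Osei's interest in Copperline Ventures LLC, giving 71% + 18% = 89%.
By sibling attribution (R1), Zara Osei is treated as owning Julia Osei's 63% interest in Ashford Foods Inc.
Chain via Copperline Ventures LLC → Highfield Industries Corp. (R2): 89% × 73% × 13% = 8.4461% of Ironwood Manufacturing Inc.
Chain via Ashford Foods Inc. → Orion Realty LP (R2): 63% × 33% × 74% = 15.3846% of Ironwood Manufacturing Inc.
Aggregating (R3): 8.4461% + 15.3846% = 23.8307%.

23.8307%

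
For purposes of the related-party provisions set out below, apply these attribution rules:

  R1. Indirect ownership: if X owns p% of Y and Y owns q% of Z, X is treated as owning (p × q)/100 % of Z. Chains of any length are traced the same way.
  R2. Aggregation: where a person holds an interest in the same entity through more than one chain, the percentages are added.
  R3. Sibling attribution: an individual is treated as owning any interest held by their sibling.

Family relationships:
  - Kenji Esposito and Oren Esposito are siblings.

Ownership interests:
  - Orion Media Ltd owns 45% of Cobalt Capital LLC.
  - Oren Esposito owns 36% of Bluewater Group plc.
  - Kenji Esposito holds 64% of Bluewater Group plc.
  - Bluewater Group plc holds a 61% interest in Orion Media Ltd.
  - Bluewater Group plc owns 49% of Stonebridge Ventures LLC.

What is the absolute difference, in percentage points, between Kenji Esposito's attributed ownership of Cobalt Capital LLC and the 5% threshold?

22.45

By sibling attribution (R3), Kenji Esposito is treated as also owning Oren Esposito's interest in Bluewater Group plc, giving 64% + 36% = 100%.
Chain via Bluewater Group plc → Orion Media Ltd (R1): 100% × 61% × 45% = 27.45% of Cobalt Capital LLC.
27.45% exceeds the 5% threshold by 22.45 percentage points.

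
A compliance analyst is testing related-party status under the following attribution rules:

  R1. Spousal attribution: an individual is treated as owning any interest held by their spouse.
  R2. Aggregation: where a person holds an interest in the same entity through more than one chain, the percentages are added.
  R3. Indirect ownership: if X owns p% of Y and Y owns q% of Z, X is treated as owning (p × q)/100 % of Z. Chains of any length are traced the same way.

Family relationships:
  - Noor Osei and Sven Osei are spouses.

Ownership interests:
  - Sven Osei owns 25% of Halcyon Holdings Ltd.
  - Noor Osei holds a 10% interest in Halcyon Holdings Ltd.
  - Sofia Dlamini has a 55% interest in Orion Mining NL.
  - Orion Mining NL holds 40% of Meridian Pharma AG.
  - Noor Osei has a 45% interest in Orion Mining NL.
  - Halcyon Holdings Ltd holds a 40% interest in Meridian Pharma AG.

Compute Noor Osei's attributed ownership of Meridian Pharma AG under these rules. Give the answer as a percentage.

32%

By spousal attribution (R1), Noor Osei is treated as also owning Sven Osei's interest in Halcyon Holdings Ltd, giving 10% + 25% = 35%.
Chain via Orion Mining NL (R3): 45% × 40% = 18% of Meridian Pharma AG.
Chain via Halcyon Holdings Ltd (R3): 35% × 40% = 14% of Meridian Pharma AG.
Aggregating (R2): 18% + 14% = 32%.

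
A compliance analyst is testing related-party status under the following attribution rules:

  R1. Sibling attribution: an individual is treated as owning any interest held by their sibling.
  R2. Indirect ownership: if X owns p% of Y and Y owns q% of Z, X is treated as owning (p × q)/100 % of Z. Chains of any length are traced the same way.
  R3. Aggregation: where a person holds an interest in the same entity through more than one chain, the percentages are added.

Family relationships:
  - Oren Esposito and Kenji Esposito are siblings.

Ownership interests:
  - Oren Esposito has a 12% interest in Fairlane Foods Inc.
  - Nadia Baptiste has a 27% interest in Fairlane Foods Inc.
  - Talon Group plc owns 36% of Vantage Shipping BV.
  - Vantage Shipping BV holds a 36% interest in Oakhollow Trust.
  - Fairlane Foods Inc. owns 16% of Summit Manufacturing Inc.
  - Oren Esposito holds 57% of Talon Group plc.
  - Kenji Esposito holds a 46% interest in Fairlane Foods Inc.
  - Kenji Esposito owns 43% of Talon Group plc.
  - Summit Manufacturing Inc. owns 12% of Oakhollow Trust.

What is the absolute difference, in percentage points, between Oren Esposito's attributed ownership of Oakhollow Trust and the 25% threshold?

By sibling attribution (R1), Oren Esposito is treated as also owning Kenji Esposito's interest in Talon Group plc, giving 57% + 43% = 100%.
By sibling attribution (R1), Oren Esposito is treated as also owning Kenji Esposito's interest in Fairlane Foods Inc, giving 12% + 46% = 58%.
Chain via Talon Group plc → Vantage Shipping BV (R2): 100% × 36% × 36% = 12.96% of Oakhollow Trust.
Chain via Fairlane Foods Inc. → Summit Manufacturing Inc. (R2): 58% × 16% × 12% = 1.1136% of Oakhollow Trust.
Aggregating (R3): 12.96% + 1.1136% = 14.0736%.
14.0736% falls short of the 25% threshold by 10.9264 percentage points.

10.9264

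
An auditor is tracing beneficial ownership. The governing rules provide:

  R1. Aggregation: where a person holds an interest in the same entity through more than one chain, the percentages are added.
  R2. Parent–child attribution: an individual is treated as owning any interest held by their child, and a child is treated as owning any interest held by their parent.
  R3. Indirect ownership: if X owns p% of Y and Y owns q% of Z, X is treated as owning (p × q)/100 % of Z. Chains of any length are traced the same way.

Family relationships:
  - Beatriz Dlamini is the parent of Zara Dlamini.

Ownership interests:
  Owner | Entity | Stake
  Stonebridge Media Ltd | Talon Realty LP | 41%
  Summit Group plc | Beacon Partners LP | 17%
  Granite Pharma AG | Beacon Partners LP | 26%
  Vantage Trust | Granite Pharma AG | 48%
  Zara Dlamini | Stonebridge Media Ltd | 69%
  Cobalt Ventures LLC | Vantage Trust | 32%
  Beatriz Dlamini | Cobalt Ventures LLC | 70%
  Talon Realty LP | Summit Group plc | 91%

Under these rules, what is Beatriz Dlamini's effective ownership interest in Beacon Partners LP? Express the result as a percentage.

By parent–child attribution (R2), Beatriz Dlamini is treated as owning Zara Dlamini's 69% interest in Stonebridge Media Ltd.
Chain via Cobalt Ventures LLC → Vantage Trust → Granite Pharma AG (R3): 70% × 32% × 48% × 26% = 2.79552% of Beacon Partners LP.
Chain via Stonebridge Media Ltd → Talon Realty LP → Summit Group plc (R3): 69% × 41% × 91% × 17% = 4.376463% of Beacon Partners LP.
Aggregating (R1): 2.79552% + 4.376463% = 7.171983%.

7.171983%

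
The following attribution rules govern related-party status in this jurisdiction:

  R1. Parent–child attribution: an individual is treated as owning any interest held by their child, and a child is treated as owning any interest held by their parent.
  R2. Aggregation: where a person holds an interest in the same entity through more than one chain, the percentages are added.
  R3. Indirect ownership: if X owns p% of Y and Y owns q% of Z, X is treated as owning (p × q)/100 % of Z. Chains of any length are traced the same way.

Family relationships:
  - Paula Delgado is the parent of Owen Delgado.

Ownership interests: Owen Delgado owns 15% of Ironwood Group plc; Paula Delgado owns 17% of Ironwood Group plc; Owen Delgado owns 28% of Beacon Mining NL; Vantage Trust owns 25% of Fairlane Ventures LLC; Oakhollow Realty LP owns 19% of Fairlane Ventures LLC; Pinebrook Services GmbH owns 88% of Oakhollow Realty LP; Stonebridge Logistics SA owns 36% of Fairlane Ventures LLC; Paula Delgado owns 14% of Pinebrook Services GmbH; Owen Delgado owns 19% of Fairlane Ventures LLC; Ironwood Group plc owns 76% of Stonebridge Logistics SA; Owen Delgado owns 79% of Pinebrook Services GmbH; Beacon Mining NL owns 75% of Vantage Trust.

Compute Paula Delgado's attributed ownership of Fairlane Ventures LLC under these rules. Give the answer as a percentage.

By parent–child attribution (R1), Paula Delgado is treated as also owning Owen Delgado's interest in Pinebrook Services GmbH, giving 14% + 79% = 93%.
By parent–child attribution (R1), Paula Delgado is treated as also owning Owen Delgado's interest in Ironwood Group plc, giving 17% + 15% = 32%.
By parent–child attribution (R1), Paula Delgado is treated as owning Owen Delgado's 28% interest in Beacon Mining NL.
By parent–child attribution (R1), Paula Delgado is treated as owning Owen Delgado's 19% interest in Fairlane Ventures LLC.
Chain via Pinebrook Services GmbH → Oakhollow Realty LP (R3): 93% × 88% × 19% = 15.5496% of Fairlane Ventures LLC.
Chain via Ironwood Group plc → Stonebridge Logistics SA (R3): 32% × 76% × 36% = 8.7552% of Fairlane Ventures LLC.
Chain via Beacon Mining NL → Vantage Trust (R3): 28% × 75% × 25% = 5.25% of Fairlane Ventures LLC.
Direct interest in Fairlane Ventures LLC: 19%.
Aggregating (R2): 15.5496% + 8.7552% + 5.25% + 19% = 48.5548%.

48.5548%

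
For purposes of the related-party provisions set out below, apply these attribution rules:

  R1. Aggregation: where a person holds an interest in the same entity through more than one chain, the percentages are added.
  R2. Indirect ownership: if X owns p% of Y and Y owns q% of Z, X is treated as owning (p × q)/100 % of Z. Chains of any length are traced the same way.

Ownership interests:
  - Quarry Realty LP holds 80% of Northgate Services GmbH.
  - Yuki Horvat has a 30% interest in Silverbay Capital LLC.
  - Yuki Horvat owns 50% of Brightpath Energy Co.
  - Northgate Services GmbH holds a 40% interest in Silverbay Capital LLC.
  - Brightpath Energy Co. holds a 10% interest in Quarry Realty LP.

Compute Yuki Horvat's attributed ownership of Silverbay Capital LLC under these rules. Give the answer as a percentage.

Chain via Brightpath Energy Co. → Quarry Realty LP → Northgate Services GmbH (R2): 50% × 10% × 80% × 40% = 1.6% of Silverbay Capital LLC.
Direct interest in Silverbay Capital LLC: 30%.
Aggregating (R1): 1.6% + 30% = 31.6%.

31.6%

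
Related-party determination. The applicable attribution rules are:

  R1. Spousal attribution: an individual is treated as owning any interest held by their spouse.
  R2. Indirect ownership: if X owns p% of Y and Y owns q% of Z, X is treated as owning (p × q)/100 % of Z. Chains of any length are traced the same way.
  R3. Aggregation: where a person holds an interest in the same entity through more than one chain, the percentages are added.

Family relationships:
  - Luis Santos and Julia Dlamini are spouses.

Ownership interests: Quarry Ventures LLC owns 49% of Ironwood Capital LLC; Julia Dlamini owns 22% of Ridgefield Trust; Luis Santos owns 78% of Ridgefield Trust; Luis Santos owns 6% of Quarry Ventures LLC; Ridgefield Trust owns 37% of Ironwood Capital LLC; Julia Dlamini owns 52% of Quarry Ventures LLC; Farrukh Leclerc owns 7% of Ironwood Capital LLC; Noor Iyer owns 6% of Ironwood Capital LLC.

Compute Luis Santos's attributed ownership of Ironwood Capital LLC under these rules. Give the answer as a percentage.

65.42%

By spousal attribution (R1), Luis Santos is treated as also owning Julia Dlamini's interest in Ridgefield Trust, giving 78% + 22% = 100%.
By spousal attribution (R1), Luis Santos is treated as also owning Julia Dlamini's interest in Quarry Ventures LLC, giving 6% + 52% = 58%.
Chain via Ridgefield Trust (R2): 100% × 37% = 37% of Ironwood Capital LLC.
Chain via Quarry Ventures LLC (R2): 58% × 49% = 28.42% of Ironwood Capital LLC.
Aggregating (R3): 37% + 28.42% = 65.42%.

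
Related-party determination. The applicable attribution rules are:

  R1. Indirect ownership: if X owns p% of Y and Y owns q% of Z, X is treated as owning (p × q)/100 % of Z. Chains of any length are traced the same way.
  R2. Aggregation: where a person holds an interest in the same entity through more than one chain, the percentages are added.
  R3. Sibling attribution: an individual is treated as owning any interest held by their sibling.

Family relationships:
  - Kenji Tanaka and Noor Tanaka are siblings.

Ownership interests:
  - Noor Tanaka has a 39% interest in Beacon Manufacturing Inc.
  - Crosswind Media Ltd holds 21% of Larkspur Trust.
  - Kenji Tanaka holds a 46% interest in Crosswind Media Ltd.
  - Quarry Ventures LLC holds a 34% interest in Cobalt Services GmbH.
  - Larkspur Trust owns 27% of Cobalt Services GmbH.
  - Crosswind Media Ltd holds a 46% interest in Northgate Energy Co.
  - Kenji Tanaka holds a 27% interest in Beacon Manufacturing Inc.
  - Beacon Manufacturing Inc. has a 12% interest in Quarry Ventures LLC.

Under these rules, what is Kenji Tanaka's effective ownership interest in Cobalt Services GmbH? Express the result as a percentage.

By sibling attribution (R3), Kenji Tanaka is treated as also owning Noor Tanaka's interest in Beacon Manufacturing Inc, giving 27% + 39% = 66%.
Chain via Crosswind Media Ltd → Larkspur Trust (R1): 46% × 21% × 27% = 2.6082% of Cobalt Services GmbH.
Chain via Beacon Manufacturing Inc. → Quarry Ventures LLC (R1): 66% × 12% × 34% = 2.6928% of Cobalt Services GmbH.
Aggregating (R2): 2.6082% + 2.6928% = 5.301%.

5.301%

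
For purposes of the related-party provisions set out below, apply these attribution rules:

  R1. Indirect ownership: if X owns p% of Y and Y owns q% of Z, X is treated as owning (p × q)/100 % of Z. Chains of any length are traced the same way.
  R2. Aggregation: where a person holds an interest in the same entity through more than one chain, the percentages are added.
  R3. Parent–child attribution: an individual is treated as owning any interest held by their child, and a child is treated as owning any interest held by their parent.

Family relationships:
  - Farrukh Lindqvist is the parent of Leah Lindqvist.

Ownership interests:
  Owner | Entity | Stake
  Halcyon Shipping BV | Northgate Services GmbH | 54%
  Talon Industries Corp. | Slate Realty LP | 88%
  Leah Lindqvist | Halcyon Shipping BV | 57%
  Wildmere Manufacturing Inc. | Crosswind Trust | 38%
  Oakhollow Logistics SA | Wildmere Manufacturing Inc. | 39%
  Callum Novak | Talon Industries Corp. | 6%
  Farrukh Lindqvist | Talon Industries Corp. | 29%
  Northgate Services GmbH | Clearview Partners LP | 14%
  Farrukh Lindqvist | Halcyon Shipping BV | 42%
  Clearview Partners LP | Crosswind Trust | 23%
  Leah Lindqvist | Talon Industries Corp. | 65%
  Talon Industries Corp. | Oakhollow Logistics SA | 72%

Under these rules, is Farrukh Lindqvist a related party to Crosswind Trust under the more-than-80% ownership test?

By parent–child attribution (R3), Farrukh Lindqvist is treated as also owning Leah Lindqvist's interest in Halcyon Shipping BV, giving 42% + 57% = 99%.
By parent–child attribution (R3), Farrukh Lindqvist is treated as also owning Leah Lindqvist's interest in Talon Industries Corp, giving 29% + 65% = 94%.
Chain via Halcyon Shipping BV → Northgate Services GmbH → Clearview Partners LP (R1): 99% × 54% × 14% × 23% = 1.721412% of Crosswind Trust.
Chain via Talon Industries Corp. → Oakhollow Logistics SA → Wildmere Manufacturing Inc. (R1): 94% × 72% × 39% × 38% = 10.030176% of Crosswind Trust.
Aggregating (R2): 1.721412% + 10.030176% = 11.751588%.
11.751588% does not exceed the 80% threshold, so Farrukh is not a related party to Crosswind Trust.

No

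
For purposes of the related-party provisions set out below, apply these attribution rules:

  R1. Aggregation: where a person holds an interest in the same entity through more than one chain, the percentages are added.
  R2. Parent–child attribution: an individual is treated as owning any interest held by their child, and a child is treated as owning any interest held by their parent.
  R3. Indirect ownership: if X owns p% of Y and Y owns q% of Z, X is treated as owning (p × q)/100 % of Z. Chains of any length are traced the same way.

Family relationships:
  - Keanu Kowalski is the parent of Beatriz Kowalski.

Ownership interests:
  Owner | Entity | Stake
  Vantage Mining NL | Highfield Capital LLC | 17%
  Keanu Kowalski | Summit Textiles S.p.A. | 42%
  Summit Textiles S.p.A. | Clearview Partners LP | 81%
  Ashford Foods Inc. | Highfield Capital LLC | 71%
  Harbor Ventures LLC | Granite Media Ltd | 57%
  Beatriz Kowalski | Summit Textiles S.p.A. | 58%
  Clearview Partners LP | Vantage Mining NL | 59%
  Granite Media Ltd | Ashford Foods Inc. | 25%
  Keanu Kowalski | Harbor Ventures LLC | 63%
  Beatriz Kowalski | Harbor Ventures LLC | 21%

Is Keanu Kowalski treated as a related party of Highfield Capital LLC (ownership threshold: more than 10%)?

Yes

By parent–child attribution (R2), Keanu Kowalski is treated as also owning Beatriz Kowalski's interest in Summit Textiles S.p.A, giving 42% + 58% = 100%.
By parent–child attribution (R2), Keanu Kowalski is treated as also owning Beatriz Kowalski's interest in Harbor Ventures LLC, giving 63% + 21% = 84%.
Chain via Summit Textiles S.p.A. → Clearview Partners LP → Vantage Mining NL (R3): 100% × 81% × 59% × 17% = 8.1243% of Highfield Capital LLC.
Chain via Harbor Ventures LLC → Granite Media Ltd → Ashford Foods Inc. (R3): 84% × 57% × 25% × 71% = 8.4987% of Highfield Capital LLC.
Aggregating (R1): 8.1243% + 8.4987% = 16.623%.
16.623% exceeds the 10% threshold, so Keanu is a related party to Highfield Capital LLC.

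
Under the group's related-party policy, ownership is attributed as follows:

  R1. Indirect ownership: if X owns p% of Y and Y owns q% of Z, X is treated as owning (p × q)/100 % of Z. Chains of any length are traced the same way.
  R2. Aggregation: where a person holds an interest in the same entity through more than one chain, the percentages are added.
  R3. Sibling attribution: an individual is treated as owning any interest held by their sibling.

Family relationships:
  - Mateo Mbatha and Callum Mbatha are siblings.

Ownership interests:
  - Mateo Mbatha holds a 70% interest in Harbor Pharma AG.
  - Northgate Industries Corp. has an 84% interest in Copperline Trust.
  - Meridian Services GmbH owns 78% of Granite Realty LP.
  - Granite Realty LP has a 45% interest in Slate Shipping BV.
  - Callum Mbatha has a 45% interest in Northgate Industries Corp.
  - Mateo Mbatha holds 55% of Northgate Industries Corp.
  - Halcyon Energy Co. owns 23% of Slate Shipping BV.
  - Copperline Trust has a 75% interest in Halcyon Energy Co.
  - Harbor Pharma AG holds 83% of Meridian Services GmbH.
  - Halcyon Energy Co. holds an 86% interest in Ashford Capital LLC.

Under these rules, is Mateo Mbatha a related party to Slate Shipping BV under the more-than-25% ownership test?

By sibling attribution (R3), Mateo Mbatha is treated as also owning Callum Mbatha's interest in Northgate Industries Corp, giving 55% + 45% = 100%.
Chain via Northgate Industries Corp. → Copperline Trust → Halcyon Energy Co. (R1): 100% × 84% × 75% × 23% = 14.49% of Slate Shipping BV.
Chain via Harbor Pharma AG → Meridian Services GmbH → Granite Realty LP (R1): 70% × 83% × 78% × 45% = 20.3931% of Slate Shipping BV.
Aggregating (R2): 14.49% + 20.3931% = 34.8831%.
34.8831% exceeds the 25% threshold, so Mateo is a related party to Slate Shipping BV.

Yes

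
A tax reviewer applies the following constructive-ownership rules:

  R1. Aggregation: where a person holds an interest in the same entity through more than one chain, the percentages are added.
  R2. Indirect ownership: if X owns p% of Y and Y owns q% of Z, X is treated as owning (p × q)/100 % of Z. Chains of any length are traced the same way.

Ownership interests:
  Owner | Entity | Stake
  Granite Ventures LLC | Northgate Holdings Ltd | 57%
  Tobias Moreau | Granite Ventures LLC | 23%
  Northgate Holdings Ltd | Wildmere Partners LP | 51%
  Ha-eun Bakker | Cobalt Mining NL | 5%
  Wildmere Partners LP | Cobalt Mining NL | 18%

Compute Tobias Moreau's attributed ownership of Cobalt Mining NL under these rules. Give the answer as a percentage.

1.203498%

Chain via Granite Ventures LLC → Northgate Holdings Ltd → Wildmere Partners LP (R2): 23% × 57% × 51% × 18% = 1.203498% of Cobalt Mining NL.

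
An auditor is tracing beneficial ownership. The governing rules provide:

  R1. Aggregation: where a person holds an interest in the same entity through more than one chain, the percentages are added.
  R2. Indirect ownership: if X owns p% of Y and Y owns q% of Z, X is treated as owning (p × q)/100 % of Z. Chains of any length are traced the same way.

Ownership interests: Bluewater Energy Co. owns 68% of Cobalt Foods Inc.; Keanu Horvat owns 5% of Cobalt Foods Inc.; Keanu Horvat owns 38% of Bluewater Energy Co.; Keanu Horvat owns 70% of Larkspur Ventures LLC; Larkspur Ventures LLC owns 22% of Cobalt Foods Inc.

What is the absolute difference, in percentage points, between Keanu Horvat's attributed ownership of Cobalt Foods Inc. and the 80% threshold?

33.76

Chain via Bluewater Energy Co. (R2): 38% × 68% = 25.84% of Cobalt Foods Inc.
Chain via Larkspur Ventures LLC (R2): 70% × 22% = 15.4% of Cobalt Foods Inc.
Direct interest in Cobalt Foods Inc: 5%.
Aggregating (R1): 25.84% + 15.4% + 5% = 46.24%.
46.24% falls short of the 80% threshold by 33.76 percentage points.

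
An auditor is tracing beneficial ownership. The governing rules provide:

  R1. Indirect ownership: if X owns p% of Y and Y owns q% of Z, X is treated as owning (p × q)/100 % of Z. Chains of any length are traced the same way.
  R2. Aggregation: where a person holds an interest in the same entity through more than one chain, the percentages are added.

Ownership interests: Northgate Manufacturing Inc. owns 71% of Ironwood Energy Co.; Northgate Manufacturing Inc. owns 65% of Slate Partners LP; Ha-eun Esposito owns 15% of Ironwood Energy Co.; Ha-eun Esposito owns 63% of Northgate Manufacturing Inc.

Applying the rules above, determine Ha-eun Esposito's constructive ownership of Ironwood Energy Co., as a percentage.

59.73%

Chain via Northgate Manufacturing Inc. (R1): 63% × 71% = 44.73% of Ironwood Energy Co.
Direct interest in Ironwood Energy Co: 15%.
Aggregating (R2): 44.73% + 15% = 59.73%.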